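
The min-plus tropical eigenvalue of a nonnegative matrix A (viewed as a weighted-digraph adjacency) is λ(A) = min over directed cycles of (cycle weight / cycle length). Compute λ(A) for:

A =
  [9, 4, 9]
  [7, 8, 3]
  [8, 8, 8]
λ(A) = 5

Enumerate directed cycles and compute their means (weight / length). Sample:
  cycle 0 → 0: weight = 9, length = 1, mean = 9/1 ≈ 9.000
  cycle 1 → 1: weight = 8, length = 1, mean = 8/1 ≈ 8.000
  cycle 2 → 2: weight = 8, length = 1, mean = 8/1 ≈ 8.000
  cycle 0 → 1 → 0: weight = 11, length = 2, mean = 11/2 ≈ 5.500
  cycle 0 → 2 → 0: weight = 17, length = 2, mean = 17/2 ≈ 8.500
  cycle 1 → 0 → 1: weight = 11, length = 2, mean = 11/2 ≈ 5.500
Minimum mean = 5.000, attained e.g. along the cycle 0 → 1 → 2 → 0 with weight 15 and length 3. So λ(A) = 15/3 = 5.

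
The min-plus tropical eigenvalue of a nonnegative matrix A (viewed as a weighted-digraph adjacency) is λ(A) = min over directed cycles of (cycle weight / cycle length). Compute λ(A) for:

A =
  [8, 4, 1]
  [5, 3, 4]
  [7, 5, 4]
λ(A) = 3

Enumerate directed cycles and compute their means (weight / length). Sample:
  cycle 0 → 0: weight = 8, length = 1, mean = 8/1 ≈ 8.000
  cycle 1 → 1: weight = 3, length = 1, mean = 3/1 ≈ 3.000
  cycle 2 → 2: weight = 4, length = 1, mean = 4/1 ≈ 4.000
  cycle 0 → 1 → 0: weight = 9, length = 2, mean = 9/2 ≈ 4.500
  cycle 0 → 2 → 0: weight = 8, length = 2, mean = 8/2 ≈ 4.000
  cycle 1 → 0 → 1: weight = 9, length = 2, mean = 9/2 ≈ 4.500
Minimum mean = 3.000, attained e.g. along the cycle 1 → 1 with weight 3 and length 1. So λ(A) = 3/1 = 3.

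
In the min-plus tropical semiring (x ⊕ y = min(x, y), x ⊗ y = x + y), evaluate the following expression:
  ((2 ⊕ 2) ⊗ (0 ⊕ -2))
((2 ⊕ 2) ⊗ (0 ⊕ -2)) = 0

Expand innermost to outermost. Recall ⊕ takes the minimum of its arguments and ⊗ takes their sum. Working out the expression ((2 ⊕ 2) ⊗ (0 ⊕ -2)) gives 0.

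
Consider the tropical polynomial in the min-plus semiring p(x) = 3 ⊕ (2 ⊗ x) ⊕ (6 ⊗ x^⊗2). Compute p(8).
p(8) = 3

A tropical monomial a ⊗ x^⊗i evaluates to a + i · x. Evaluating each term at x = 8:
  Term 0 contributes 3 + 0 · 8 = 3
  Term 1 contributes 2 + 1 · 8 = 10
  Term 2 contributes 6 + 2 · 8 = 22
p(8) = ⊕ of these = min[3, 10, 22] = 3.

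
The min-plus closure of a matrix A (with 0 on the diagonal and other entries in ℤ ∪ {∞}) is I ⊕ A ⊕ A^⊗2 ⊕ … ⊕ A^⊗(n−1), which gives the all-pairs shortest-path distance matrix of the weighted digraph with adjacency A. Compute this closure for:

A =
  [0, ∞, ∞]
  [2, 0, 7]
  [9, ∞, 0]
Closure =
  [0, ∞, ∞]
  [2, 0, 7]
  [9, ∞, 0]

This is the Floyd-Warshall all-pairs shortest-path computation. For each intermediate vertex k = 0, 1, …, 2, update dist[i][j] ← min(dist[i][j], dist[i][k] + dist[k][j]). The final matrix gives, for each (i, j), the minimum total weight of any directed path from i to j (possibly empty when i = j).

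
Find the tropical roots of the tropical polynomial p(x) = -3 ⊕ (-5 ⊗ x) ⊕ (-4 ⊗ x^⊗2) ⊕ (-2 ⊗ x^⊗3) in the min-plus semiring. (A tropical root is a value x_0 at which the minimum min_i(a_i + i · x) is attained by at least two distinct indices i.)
Roots: {-2, -1, 2}

Each tropical root is a break point of the lower envelope of the lines y = a_i + i · x (there are 4 lines, with slopes 0, 1, ..., 3). Only the lines that attain the minimum somewhere contribute to roots; other lines are dominated. Here the surviving (envelope) indices are i = 3, i = 2, i = 1, i = 0.
Intersections between consecutive envelope lines give the roots: for adjacent envelope indices i < j the intersection is x = (a_i − a_j) / (j − i). Reading off the sorted break points: {-2, -1, 2}.
Verification: at each break x_0, at least two indices attain the minimum of min_i(a_i + i · x_0).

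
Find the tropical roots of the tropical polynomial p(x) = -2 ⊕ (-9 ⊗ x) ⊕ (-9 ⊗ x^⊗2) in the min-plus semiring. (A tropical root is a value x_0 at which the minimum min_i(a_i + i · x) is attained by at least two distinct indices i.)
Roots: {0, 7}

Each tropical root is a break point of the lower envelope of the lines y = a_i + i · x (there are 3 lines, with slopes 0, 1, ..., 2). Only the lines that attain the minimum somewhere contribute to roots; other lines are dominated. Here the surviving (envelope) indices are i = 2, i = 1, i = 0.
Intersections between consecutive envelope lines give the roots: for adjacent envelope indices i < j the intersection is x = (a_i − a_j) / (j − i). Reading off the sorted break points: {0, 7}.
Verification: at each break x_0, at least two indices attain the minimum of min_i(a_i + i · x_0).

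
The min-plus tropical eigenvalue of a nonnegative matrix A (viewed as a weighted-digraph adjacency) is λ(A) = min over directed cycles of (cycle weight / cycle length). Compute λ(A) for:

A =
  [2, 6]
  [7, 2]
λ(A) = 2

Enumerate directed cycles and compute their means (weight / length). Sample:
  cycle 0 → 0: weight = 2, length = 1, mean = 2/1 ≈ 2.000
  cycle 1 → 1: weight = 2, length = 1, mean = 2/1 ≈ 2.000
  cycle 0 → 1 → 0: weight = 13, length = 2, mean = 13/2 ≈ 6.500
  cycle 1 → 0 → 1: weight = 13, length = 2, mean = 13/2 ≈ 6.500
Minimum mean = 2.000, attained e.g. along the cycle 0 → 0 with weight 2 and length 1. So λ(A) = 2/1 = 2.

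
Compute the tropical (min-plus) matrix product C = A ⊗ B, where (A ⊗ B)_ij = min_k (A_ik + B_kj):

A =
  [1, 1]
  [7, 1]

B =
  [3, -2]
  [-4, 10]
A ⊗ B =
  [-3, -1]
  [-3, 5]

Apply the min-plus product entry-by-entry:
  C[0][0] = min over k of (A[0][0] + B[0][0] = 1 + 3 = 4, A[0][1] + B[1][0] = 1 + -4 = -3) = -3 (attained at k = 1)
  C[0][1] = min over k of (A[0][0] + B[0][1] = 1 + -2 = -1, A[0][1] + B[1][1] = 1 + 10 = 11) = -1 (attained at k = 0)
  C[1][0] = min over k of (A[1][0] + B[0][0] = 7 + 3 = 10, A[1][1] + B[1][0] = 1 + -4 = -3) = -3 (attained at k = 1)
  C[1][1] = min over k of (A[1][0] + B[0][1] = 7 + -2 = 5, A[1][1] + B[1][1] = 1 + 10 = 11) = 5 (attained at k = 0)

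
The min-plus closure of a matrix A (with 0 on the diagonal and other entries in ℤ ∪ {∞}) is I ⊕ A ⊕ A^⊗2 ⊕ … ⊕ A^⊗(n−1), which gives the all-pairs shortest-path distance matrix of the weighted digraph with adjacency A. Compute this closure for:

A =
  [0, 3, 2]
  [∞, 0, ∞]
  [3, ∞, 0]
Closure =
  [0, 3, 2]
  [∞, 0, ∞]
  [3, 6, 0]

This is the Floyd-Warshall all-pairs shortest-path computation. For each intermediate vertex k = 0, 1, …, 2, update dist[i][j] ← min(dist[i][j], dist[i][k] + dist[k][j]). The final matrix gives, for each (i, j), the minimum total weight of any directed path from i to j (possibly empty when i = j).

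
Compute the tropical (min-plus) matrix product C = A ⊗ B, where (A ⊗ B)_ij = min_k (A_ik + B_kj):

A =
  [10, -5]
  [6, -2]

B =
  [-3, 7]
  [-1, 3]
A ⊗ B =
  [-6, -2]
  [-3, 1]

Apply the min-plus product entry-by-entry:
  C[0][0] = min over k of (A[0][0] + B[0][0] = 10 + -3 = 7, A[0][1] + B[1][0] = -5 + -1 = -6) = -6 (attained at k = 1)
  C[0][1] = min over k of (A[0][0] + B[0][1] = 10 + 7 = 17, A[0][1] + B[1][1] = -5 + 3 = -2) = -2 (attained at k = 1)
  C[1][0] = min over k of (A[1][0] + B[0][0] = 6 + -3 = 3, A[1][1] + B[1][0] = -2 + -1 = -3) = -3 (attained at k = 1)
  C[1][1] = min over k of (A[1][0] + B[0][1] = 6 + 7 = 13, A[1][1] + B[1][1] = -2 + 3 = 1) = 1 (attained at k = 1)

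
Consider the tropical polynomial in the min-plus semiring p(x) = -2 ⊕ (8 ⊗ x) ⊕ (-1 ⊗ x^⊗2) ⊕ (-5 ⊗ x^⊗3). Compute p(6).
p(6) = -2

A tropical monomial a ⊗ x^⊗i evaluates to a + i · x. Evaluating each term at x = 6:
  Term 0 contributes -2 + 0 · 6 = -2
  Term 1 contributes 8 + 1 · 6 = 14
  Term 2 contributes -1 + 2 · 6 = 11
  Term 3 contributes -5 + 3 · 6 = 13
p(6) = ⊕ of these = min[-2, 14, 11, 13] = -2.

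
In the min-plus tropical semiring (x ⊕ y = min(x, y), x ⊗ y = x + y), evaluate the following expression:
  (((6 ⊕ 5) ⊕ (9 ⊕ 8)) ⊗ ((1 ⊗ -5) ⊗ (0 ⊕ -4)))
(((6 ⊕ 5) ⊕ (9 ⊕ 8)) ⊗ ((1 ⊗ -5) ⊗ (0 ⊕ -4))) = -3

Expand innermost to outermost. Recall ⊕ takes the minimum of its arguments and ⊗ takes their sum. Working out the expression (((6 ⊕ 5) ⊕ (9 ⊕ 8)) ⊗ ((1 ⊗ -5) ⊗ (0 ⊕ -4))) gives -3.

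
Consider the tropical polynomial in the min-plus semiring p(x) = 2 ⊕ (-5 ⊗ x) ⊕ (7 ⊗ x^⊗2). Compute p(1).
p(1) = -4

A tropical monomial a ⊗ x^⊗i evaluates to a + i · x. Evaluating each term at x = 1:
  Term 0 contributes 2 + 0 · 1 = 2
  Term 1 contributes -5 + 1 · 1 = -4
  Term 2 contributes 7 + 2 · 1 = 9
p(1) = ⊕ of these = min[2, -4, 9] = -4.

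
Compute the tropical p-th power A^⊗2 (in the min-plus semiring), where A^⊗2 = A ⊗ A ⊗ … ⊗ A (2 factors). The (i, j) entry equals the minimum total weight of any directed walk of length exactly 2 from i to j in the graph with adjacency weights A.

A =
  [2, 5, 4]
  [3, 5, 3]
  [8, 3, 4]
A^⊗2 =
  [4, 7, 6]
  [5, 6, 7]
  [6, 7, 6]

Each entry (A^⊗2)_ij equals the minimum over all length-2 walks i = v_0 → v_1 → … → v_2 = j of Σ_t A[v_t][v_{t+1}]. For example, for (i, j) = (0, 2) we minimise over 3 possible intermediate vertex sequences; the minimum is 6, attained along the walk 0 → 0 → 2.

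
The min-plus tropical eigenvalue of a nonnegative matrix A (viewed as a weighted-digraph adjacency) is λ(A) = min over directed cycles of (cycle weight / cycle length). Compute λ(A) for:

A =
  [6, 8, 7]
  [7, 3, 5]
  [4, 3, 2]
λ(A) = 2

Enumerate directed cycles and compute their means (weight / length). Sample:
  cycle 0 → 0: weight = 6, length = 1, mean = 6/1 ≈ 6.000
  cycle 1 → 1: weight = 3, length = 1, mean = 3/1 ≈ 3.000
  cycle 2 → 2: weight = 2, length = 1, mean = 2/1 ≈ 2.000
  cycle 0 → 1 → 0: weight = 15, length = 2, mean = 15/2 ≈ 7.500
  cycle 0 → 2 → 0: weight = 11, length = 2, mean = 11/2 ≈ 5.500
  cycle 1 → 0 → 1: weight = 15, length = 2, mean = 15/2 ≈ 7.500
Minimum mean = 2.000, attained e.g. along the cycle 2 → 2 with weight 2 and length 1. So λ(A) = 2/1 = 2.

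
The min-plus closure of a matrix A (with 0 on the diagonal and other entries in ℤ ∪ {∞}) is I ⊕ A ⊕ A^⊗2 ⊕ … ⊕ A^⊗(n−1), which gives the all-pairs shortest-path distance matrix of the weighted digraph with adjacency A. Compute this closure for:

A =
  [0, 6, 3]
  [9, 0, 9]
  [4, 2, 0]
Closure =
  [0, 5, 3]
  [9, 0, 9]
  [4, 2, 0]

This is the Floyd-Warshall all-pairs shortest-path computation. For each intermediate vertex k = 0, 1, …, 2, update dist[i][j] ← min(dist[i][j], dist[i][k] + dist[k][j]). The final matrix gives, for each (i, j), the minimum total weight of any directed path from i to j (possibly empty when i = j).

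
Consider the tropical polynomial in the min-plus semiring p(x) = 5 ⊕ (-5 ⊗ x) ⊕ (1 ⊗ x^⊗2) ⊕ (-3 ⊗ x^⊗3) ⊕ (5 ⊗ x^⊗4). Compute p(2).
p(2) = -3

A tropical monomial a ⊗ x^⊗i evaluates to a + i · x. Evaluating each term at x = 2:
  Term 0 contributes 5 + 0 · 2 = 5
  Term 1 contributes -5 + 1 · 2 = -3
  Term 2 contributes 1 + 2 · 2 = 5
  Term 3 contributes -3 + 3 · 2 = 3
  Term 4 contributes 5 + 4 · 2 = 13
p(2) = ⊕ of these = min[5, -3, 5, 3, 13] = -3.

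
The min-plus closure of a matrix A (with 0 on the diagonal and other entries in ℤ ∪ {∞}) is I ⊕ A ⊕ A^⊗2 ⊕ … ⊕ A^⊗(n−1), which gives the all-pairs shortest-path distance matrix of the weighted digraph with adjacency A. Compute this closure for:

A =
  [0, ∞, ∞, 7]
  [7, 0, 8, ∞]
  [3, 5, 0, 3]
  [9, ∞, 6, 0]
Closure =
  [0, 18, 13, 7]
  [7, 0, 8, 11]
  [3, 5, 0, 3]
  [9, 11, 6, 0]

This is the Floyd-Warshall all-pairs shortest-path computation. For each intermediate vertex k = 0, 1, …, 3, update dist[i][j] ← min(dist[i][j], dist[i][k] + dist[k][j]). The final matrix gives, for each (i, j), the minimum total weight of any directed path from i to j (possibly empty when i = j).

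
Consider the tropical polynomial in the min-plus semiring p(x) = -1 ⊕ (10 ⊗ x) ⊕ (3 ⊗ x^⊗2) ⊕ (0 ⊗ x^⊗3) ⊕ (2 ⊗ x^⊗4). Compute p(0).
p(0) = -1

A tropical monomial a ⊗ x^⊗i evaluates to a + i · x. Evaluating each term at x = 0:
  Term 0 contributes -1 + 0 · 0 = -1
  Term 1 contributes 10 + 1 · 0 = 10
  Term 2 contributes 3 + 2 · 0 = 3
  Term 3 contributes 0 + 3 · 0 = 0
  Term 4 contributes 2 + 4 · 0 = 2
p(0) = ⊕ of these = min[-1, 10, 3, 0, 2] = -1.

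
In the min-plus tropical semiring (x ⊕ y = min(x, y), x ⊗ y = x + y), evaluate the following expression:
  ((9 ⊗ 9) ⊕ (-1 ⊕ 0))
((9 ⊗ 9) ⊕ (-1 ⊕ 0)) = -1

Expand innermost to outermost. Recall ⊕ takes the minimum of its arguments and ⊗ takes their sum. Working out the expression ((9 ⊗ 9) ⊕ (-1 ⊕ 0)) gives -1.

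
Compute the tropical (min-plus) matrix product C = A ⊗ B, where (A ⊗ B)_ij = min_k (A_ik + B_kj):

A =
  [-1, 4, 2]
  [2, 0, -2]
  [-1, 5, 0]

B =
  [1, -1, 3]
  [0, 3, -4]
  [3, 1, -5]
A ⊗ B =
  [0, -2, -3]
  [0, -1, -7]
  [0, -2, -5]

Apply the min-plus product entry-by-entry:
  C[0][0] = min over k of (A[0][0] + B[0][0] = -1 + 1 = 0, A[0][1] + B[1][0] = 4 + 0 = 4, A[0][2] + B[2][0] = 2 + 3 = 5) = 0 (attained at k = 0)
  C[0][1] = min over k of (A[0][0] + B[0][1] = -1 + -1 = -2, A[0][1] + B[1][1] = 4 + 3 = 7, A[0][2] + B[2][1] = 2 + 1 = 3) = -2 (attained at k = 0)
  C[0][2] = min over k of (A[0][0] + B[0][2] = -1 + 3 = 2, A[0][1] + B[1][2] = 4 + -4 = 0, A[0][2] + B[2][2] = 2 + -5 = -3) = -3 (attained at k = 2)
  C[1][0] = min over k of (A[1][0] + B[0][0] = 2 + 1 = 3, A[1][1] + B[1][0] = 0 + 0 = 0, A[1][2] + B[2][0] = -2 + 3 = 1) = 0 (attained at k = 1)
  C[1][1] = min over k of (A[1][0] + B[0][1] = 2 + -1 = 1, A[1][1] + B[1][1] = 0 + 3 = 3, A[1][2] + B[2][1] = -2 + 1 = -1) = -1 (attained at k = 2)
  C[1][2] = min over k of (A[1][0] + B[0][2] = 2 + 3 = 5, A[1][1] + B[1][2] = 0 + -4 = -4, A[1][2] + B[2][2] = -2 + -5 = -7) = -7 (attained at k = 2)
  C[2][0] = min over k of (A[2][0] + B[0][0] = -1 + 1 = 0, A[2][1] + B[1][0] = 5 + 0 = 5, A[2][2] + B[2][0] = 0 + 3 = 3) = 0 (attained at k = 0)
  C[2][1] = min over k of (A[2][0] + B[0][1] = -1 + -1 = -2, A[2][1] + B[1][1] = 5 + 3 = 8, A[2][2] + B[2][1] = 0 + 1 = 1) = -2 (attained at k = 0)
  C[2][2] = min over k of (A[2][0] + B[0][2] = -1 + 3 = 2, A[2][1] + B[1][2] = 5 + -4 = 1, A[2][2] + B[2][2] = 0 + -5 = -5) = -5 (attained at k = 2)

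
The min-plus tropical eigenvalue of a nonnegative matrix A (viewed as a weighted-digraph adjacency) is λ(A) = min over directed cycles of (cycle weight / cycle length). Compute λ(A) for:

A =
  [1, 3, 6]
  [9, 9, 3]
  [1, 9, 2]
λ(A) = 1

Enumerate directed cycles and compute their means (weight / length). Sample:
  cycle 0 → 0: weight = 1, length = 1, mean = 1/1 ≈ 1.000
  cycle 1 → 1: weight = 9, length = 1, mean = 9/1 ≈ 9.000
  cycle 2 → 2: weight = 2, length = 1, mean = 2/1 ≈ 2.000
  cycle 0 → 1 → 0: weight = 12, length = 2, mean = 12/2 ≈ 6.000
  cycle 0 → 2 → 0: weight = 7, length = 2, mean = 7/2 ≈ 3.500
  cycle 1 → 0 → 1: weight = 12, length = 2, mean = 12/2 ≈ 6.000
Minimum mean = 1.000, attained e.g. along the cycle 0 → 0 with weight 1 and length 1. So λ(A) = 1/1 = 1.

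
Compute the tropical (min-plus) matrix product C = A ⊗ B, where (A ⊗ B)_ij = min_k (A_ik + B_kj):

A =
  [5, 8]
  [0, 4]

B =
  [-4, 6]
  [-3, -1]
A ⊗ B =
  [1, 7]
  [-4, 3]

Apply the min-plus product entry-by-entry:
  C[0][0] = min over k of (A[0][0] + B[0][0] = 5 + -4 = 1, A[0][1] + B[1][0] = 8 + -3 = 5) = 1 (attained at k = 0)
  C[0][1] = min over k of (A[0][0] + B[0][1] = 5 + 6 = 11, A[0][1] + B[1][1] = 8 + -1 = 7) = 7 (attained at k = 1)
  C[1][0] = min over k of (A[1][0] + B[0][0] = 0 + -4 = -4, A[1][1] + B[1][0] = 4 + -3 = 1) = -4 (attained at k = 0)
  C[1][1] = min over k of (A[1][0] + B[0][1] = 0 + 6 = 6, A[1][1] + B[1][1] = 4 + -1 = 3) = 3 (attained at k = 1)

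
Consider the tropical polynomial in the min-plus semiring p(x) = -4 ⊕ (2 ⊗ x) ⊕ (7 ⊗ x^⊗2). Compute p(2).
p(2) = -4

A tropical monomial a ⊗ x^⊗i evaluates to a + i · x. Evaluating each term at x = 2:
  Term 0 contributes -4 + 0 · 2 = -4
  Term 1 contributes 2 + 1 · 2 = 4
  Term 2 contributes 7 + 2 · 2 = 11
p(2) = ⊕ of these = min[-4, 4, 11] = -4.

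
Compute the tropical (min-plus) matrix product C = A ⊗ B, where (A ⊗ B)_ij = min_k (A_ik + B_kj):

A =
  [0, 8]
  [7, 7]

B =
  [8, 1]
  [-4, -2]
A ⊗ B =
  [4, 1]
  [3, 5]

Apply the min-plus product entry-by-entry:
  C[0][0] = min over k of (A[0][0] + B[0][0] = 0 + 8 = 8, A[0][1] + B[1][0] = 8 + -4 = 4) = 4 (attained at k = 1)
  C[0][1] = min over k of (A[0][0] + B[0][1] = 0 + 1 = 1, A[0][1] + B[1][1] = 8 + -2 = 6) = 1 (attained at k = 0)
  C[1][0] = min over k of (A[1][0] + B[0][0] = 7 + 8 = 15, A[1][1] + B[1][0] = 7 + -4 = 3) = 3 (attained at k = 1)
  C[1][1] = min over k of (A[1][0] + B[0][1] = 7 + 1 = 8, A[1][1] + B[1][1] = 7 + -2 = 5) = 5 (attained at k = 1)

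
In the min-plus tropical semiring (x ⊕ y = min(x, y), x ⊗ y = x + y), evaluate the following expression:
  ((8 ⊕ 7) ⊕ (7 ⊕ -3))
((8 ⊕ 7) ⊕ (7 ⊕ -3)) = -3

Expand innermost to outermost. Recall ⊕ takes the minimum of its arguments and ⊗ takes their sum. Working out the expression ((8 ⊕ 7) ⊕ (7 ⊕ -3)) gives -3.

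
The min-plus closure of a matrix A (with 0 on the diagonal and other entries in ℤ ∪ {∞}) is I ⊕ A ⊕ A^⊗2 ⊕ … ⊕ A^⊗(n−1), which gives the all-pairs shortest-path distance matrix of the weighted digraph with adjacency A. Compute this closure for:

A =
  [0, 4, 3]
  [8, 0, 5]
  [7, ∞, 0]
Closure =
  [0, 4, 3]
  [8, 0, 5]
  [7, 11, 0]

This is the Floyd-Warshall all-pairs shortest-path computation. For each intermediate vertex k = 0, 1, …, 2, update dist[i][j] ← min(dist[i][j], dist[i][k] + dist[k][j]). The final matrix gives, for each (i, j), the minimum total weight of any directed path from i to j (possibly empty when i = j).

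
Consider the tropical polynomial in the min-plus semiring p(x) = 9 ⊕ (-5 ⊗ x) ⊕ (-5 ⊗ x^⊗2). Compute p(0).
p(0) = -5

A tropical monomial a ⊗ x^⊗i evaluates to a + i · x. Evaluating each term at x = 0:
  Term 0 contributes 9 + 0 · 0 = 9
  Term 1 contributes -5 + 1 · 0 = -5
  Term 2 contributes -5 + 2 · 0 = -5
p(0) = ⊕ of these = min[9, -5, -5] = -5.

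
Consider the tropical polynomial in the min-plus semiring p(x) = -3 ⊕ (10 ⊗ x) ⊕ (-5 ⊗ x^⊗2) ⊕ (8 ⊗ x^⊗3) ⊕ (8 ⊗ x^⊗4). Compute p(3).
p(3) = -3

A tropical monomial a ⊗ x^⊗i evaluates to a + i · x. Evaluating each term at x = 3:
  Term 0 contributes -3 + 0 · 3 = -3
  Term 1 contributes 10 + 1 · 3 = 13
  Term 2 contributes -5 + 2 · 3 = 1
  Term 3 contributes 8 + 3 · 3 = 17
  Term 4 contributes 8 + 4 · 3 = 20
p(3) = ⊕ of these = min[-3, 13, 1, 17, 20] = -3.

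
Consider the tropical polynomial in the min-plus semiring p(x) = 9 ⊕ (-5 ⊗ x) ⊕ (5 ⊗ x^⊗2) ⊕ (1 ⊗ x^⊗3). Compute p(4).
p(4) = -1

A tropical monomial a ⊗ x^⊗i evaluates to a + i · x. Evaluating each term at x = 4:
  Term 0 contributes 9 + 0 · 4 = 9
  Term 1 contributes -5 + 1 · 4 = -1
  Term 2 contributes 5 + 2 · 4 = 13
  Term 3 contributes 1 + 3 · 4 = 13
p(4) = ⊕ of these = min[9, -1, 13, 13] = -1.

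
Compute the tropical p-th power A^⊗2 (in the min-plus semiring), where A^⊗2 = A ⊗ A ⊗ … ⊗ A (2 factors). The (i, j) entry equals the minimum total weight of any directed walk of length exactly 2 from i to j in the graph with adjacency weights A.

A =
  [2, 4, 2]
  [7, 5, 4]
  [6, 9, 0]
A^⊗2 =
  [4, 6, 2]
  [9, 10, 4]
  [6, 9, 0]

Each entry (A^⊗2)_ij equals the minimum over all length-2 walks i = v_0 → v_1 → … → v_2 = j of Σ_t A[v_t][v_{t+1}]. For example, for (i, j) = (0, 2) we minimise over 3 possible intermediate vertex sequences; the minimum is 2, attained along the walk 0 → 2 → 2.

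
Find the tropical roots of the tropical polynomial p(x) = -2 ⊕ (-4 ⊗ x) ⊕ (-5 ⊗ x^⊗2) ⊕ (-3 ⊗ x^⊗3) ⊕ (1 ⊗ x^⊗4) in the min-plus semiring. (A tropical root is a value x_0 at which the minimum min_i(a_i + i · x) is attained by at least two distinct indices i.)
Roots: {-4, -2, 1, 2}

Each tropical root is a break point of the lower envelope of the lines y = a_i + i · x (there are 5 lines, with slopes 0, 1, ..., 4). Only the lines that attain the minimum somewhere contribute to roots; other lines are dominated. Here the surviving (envelope) indices are i = 4, i = 3, i = 2, i = 1, i = 0.
Intersections between consecutive envelope lines give the roots: for adjacent envelope indices i < j the intersection is x = (a_i − a_j) / (j − i). Reading off the sorted break points: {-4, -2, 1, 2}.
Verification: at each break x_0, at least two indices attain the minimum of min_i(a_i + i · x_0).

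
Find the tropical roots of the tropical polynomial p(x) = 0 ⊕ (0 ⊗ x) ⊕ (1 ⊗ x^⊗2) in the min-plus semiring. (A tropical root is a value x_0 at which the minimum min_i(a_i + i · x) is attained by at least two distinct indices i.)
Roots: {-1, 0}

Each tropical root is a break point of the lower envelope of the lines y = a_i + i · x (there are 3 lines, with slopes 0, 1, ..., 2). Only the lines that attain the minimum somewhere contribute to roots; other lines are dominated. Here the surviving (envelope) indices are i = 2, i = 1, i = 0.
Intersections between consecutive envelope lines give the roots: for adjacent envelope indices i < j the intersection is x = (a_i − a_j) / (j − i). Reading off the sorted break points: {-1, 0}.
Verification: at each break x_0, at least two indices attain the minimum of min_i(a_i + i · x_0).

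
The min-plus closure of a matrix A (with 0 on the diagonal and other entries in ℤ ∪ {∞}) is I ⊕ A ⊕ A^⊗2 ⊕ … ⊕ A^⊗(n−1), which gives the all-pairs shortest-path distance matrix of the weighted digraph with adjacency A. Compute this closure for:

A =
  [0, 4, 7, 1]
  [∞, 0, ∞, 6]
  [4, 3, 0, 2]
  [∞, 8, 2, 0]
Closure =
  [0, 4, 3, 1]
  [12, 0, 8, 6]
  [4, 3, 0, 2]
  [6, 5, 2, 0]

This is the Floyd-Warshall all-pairs shortest-path computation. For each intermediate vertex k = 0, 1, …, 3, update dist[i][j] ← min(dist[i][j], dist[i][k] + dist[k][j]). The final matrix gives, for each (i, j), the minimum total weight of any directed path from i to j (possibly empty when i = j).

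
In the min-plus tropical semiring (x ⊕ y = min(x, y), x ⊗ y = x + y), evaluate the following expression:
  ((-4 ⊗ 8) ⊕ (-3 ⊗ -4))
((-4 ⊗ 8) ⊕ (-3 ⊗ -4)) = -7

Expand innermost to outermost. Recall ⊕ takes the minimum of its arguments and ⊗ takes their sum. Working out the expression ((-4 ⊗ 8) ⊕ (-3 ⊗ -4)) gives -7.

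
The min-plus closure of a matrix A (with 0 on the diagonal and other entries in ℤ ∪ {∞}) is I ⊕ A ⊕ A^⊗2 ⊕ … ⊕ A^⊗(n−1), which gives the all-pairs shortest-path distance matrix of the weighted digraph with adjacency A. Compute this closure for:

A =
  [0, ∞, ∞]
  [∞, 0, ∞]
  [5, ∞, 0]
Closure =
  [0, ∞, ∞]
  [∞, 0, ∞]
  [5, ∞, 0]

This is the Floyd-Warshall all-pairs shortest-path computation. For each intermediate vertex k = 0, 1, …, 2, update dist[i][j] ← min(dist[i][j], dist[i][k] + dist[k][j]). The final matrix gives, for each (i, j), the minimum total weight of any directed path from i to j (possibly empty when i = j).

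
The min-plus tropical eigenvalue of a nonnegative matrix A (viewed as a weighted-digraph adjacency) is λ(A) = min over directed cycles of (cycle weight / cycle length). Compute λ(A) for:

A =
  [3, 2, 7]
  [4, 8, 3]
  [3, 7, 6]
λ(A) = 8/3

Enumerate directed cycles and compute their means (weight / length). Sample:
  cycle 0 → 0: weight = 3, length = 1, mean = 3/1 ≈ 3.000
  cycle 1 → 1: weight = 8, length = 1, mean = 8/1 ≈ 8.000
  cycle 2 → 2: weight = 6, length = 1, mean = 6/1 ≈ 6.000
  cycle 0 → 1 → 0: weight = 6, length = 2, mean = 6/2 ≈ 3.000
  cycle 0 → 2 → 0: weight = 10, length = 2, mean = 10/2 ≈ 5.000
  cycle 1 → 0 → 1: weight = 6, length = 2, mean = 6/2 ≈ 3.000
Minimum mean = 2.667, attained e.g. along the cycle 0 → 1 → 2 → 0 with weight 8 and length 3. So λ(A) = 8/3 = 8/3.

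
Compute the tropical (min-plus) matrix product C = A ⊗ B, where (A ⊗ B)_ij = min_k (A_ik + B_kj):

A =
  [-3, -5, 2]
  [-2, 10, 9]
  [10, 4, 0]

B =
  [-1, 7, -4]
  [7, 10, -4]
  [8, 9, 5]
A ⊗ B =
  [-4, 4, -9]
  [-3, 5, -6]
  [8, 9, 0]

Apply the min-plus product entry-by-entry:
  C[0][0] = min over k of (A[0][0] + B[0][0] = -3 + -1 = -4, A[0][1] + B[1][0] = -5 + 7 = 2, A[0][2] + B[2][0] = 2 + 8 = 10) = -4 (attained at k = 0)
  C[0][1] = min over k of (A[0][0] + B[0][1] = -3 + 7 = 4, A[0][1] + B[1][1] = -5 + 10 = 5, A[0][2] + B[2][1] = 2 + 9 = 11) = 4 (attained at k = 0)
  C[0][2] = min over k of (A[0][0] + B[0][2] = -3 + -4 = -7, A[0][1] + B[1][2] = -5 + -4 = -9, A[0][2] + B[2][2] = 2 + 5 = 7) = -9 (attained at k = 1)
  C[1][0] = min over k of (A[1][0] + B[0][0] = -2 + -1 = -3, A[1][1] + B[1][0] = 10 + 7 = 17, A[1][2] + B[2][0] = 9 + 8 = 17) = -3 (attained at k = 0)
  C[1][1] = min over k of (A[1][0] + B[0][1] = -2 + 7 = 5, A[1][1] + B[1][1] = 10 + 10 = 20, A[1][2] + B[2][1] = 9 + 9 = 18) = 5 (attained at k = 0)
  C[1][2] = min over k of (A[1][0] + B[0][2] = -2 + -4 = -6, A[1][1] + B[1][2] = 10 + -4 = 6, A[1][2] + B[2][2] = 9 + 5 = 14) = -6 (attained at k = 0)
  C[2][0] = min over k of (A[2][0] + B[0][0] = 10 + -1 = 9, A[2][1] + B[1][0] = 4 + 7 = 11, A[2][2] + B[2][0] = 0 + 8 = 8) = 8 (attained at k = 2)
  C[2][1] = min over k of (A[2][0] + B[0][1] = 10 + 7 = 17, A[2][1] + B[1][1] = 4 + 10 = 14, A[2][2] + B[2][1] = 0 + 9 = 9) = 9 (attained at k = 2)
  C[2][2] = min over k of (A[2][0] + B[0][2] = 10 + -4 = 6, A[2][1] + B[1][2] = 4 + -4 = 0, A[2][2] + B[2][2] = 0 + 5 = 5) = 0 (attained at k = 1)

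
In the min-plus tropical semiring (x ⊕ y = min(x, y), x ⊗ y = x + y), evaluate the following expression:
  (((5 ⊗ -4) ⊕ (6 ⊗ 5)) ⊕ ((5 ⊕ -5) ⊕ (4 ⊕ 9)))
(((5 ⊗ -4) ⊕ (6 ⊗ 5)) ⊕ ((5 ⊕ -5) ⊕ (4 ⊕ 9))) = -5

Expand innermost to outermost. Recall ⊕ takes the minimum of its arguments and ⊗ takes their sum. Working out the expression (((5 ⊗ -4) ⊕ (6 ⊗ 5)) ⊕ ((5 ⊕ -5) ⊕ (4 ⊕ 9))) gives -5.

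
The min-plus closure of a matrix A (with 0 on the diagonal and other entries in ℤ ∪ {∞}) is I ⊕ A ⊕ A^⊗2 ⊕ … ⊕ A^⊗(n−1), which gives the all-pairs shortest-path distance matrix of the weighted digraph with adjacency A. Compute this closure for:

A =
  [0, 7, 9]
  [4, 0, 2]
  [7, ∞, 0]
Closure =
  [0, 7, 9]
  [4, 0, 2]
  [7, 14, 0]

This is the Floyd-Warshall all-pairs shortest-path computation. For each intermediate vertex k = 0, 1, …, 2, update dist[i][j] ← min(dist[i][j], dist[i][k] + dist[k][j]). The final matrix gives, for each (i, j), the minimum total weight of any directed path from i to j (possibly empty when i = j).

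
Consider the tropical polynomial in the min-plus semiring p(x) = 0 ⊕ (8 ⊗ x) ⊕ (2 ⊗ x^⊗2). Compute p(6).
p(6) = 0

A tropical monomial a ⊗ x^⊗i evaluates to a + i · x. Evaluating each term at x = 6:
  Term 0 contributes 0 + 0 · 6 = 0
  Term 1 contributes 8 + 1 · 6 = 14
  Term 2 contributes 2 + 2 · 6 = 14
p(6) = ⊕ of these = min[0, 14, 14] = 0.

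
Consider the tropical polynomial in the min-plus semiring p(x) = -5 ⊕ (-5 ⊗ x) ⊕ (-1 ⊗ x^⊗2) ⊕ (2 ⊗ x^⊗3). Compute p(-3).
p(-3) = -8

A tropical monomial a ⊗ x^⊗i evaluates to a + i · x. Evaluating each term at x = -3:
  Term 0 contributes -5 + 0 · -3 = -5
  Term 1 contributes -5 + 1 · -3 = -8
  Term 2 contributes -1 + 2 · -3 = -7
  Term 3 contributes 2 + 3 · -3 = -7
p(-3) = ⊕ of these = min[-5, -8, -7, -7] = -8.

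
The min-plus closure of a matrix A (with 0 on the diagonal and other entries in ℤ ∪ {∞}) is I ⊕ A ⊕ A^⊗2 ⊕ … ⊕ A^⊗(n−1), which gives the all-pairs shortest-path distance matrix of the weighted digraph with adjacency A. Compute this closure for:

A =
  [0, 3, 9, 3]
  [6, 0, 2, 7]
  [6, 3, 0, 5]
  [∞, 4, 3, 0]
Closure =
  [0, 3, 5, 3]
  [6, 0, 2, 7]
  [6, 3, 0, 5]
  [9, 4, 3, 0]

This is the Floyd-Warshall all-pairs shortest-path computation. For each intermediate vertex k = 0, 1, …, 3, update dist[i][j] ← min(dist[i][j], dist[i][k] + dist[k][j]). The final matrix gives, for each (i, j), the minimum total weight of any directed path from i to j (possibly empty when i = j).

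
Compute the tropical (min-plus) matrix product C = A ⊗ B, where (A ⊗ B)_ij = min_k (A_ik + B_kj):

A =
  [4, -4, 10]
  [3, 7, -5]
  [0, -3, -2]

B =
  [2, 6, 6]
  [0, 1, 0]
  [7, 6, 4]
A ⊗ B =
  [-4, -3, -4]
  [2, 1, -1]
  [-3, -2, -3]

Apply the min-plus product entry-by-entry:
  C[0][0] = min over k of (A[0][0] + B[0][0] = 4 + 2 = 6, A[0][1] + B[1][0] = -4 + 0 = -4, A[0][2] + B[2][0] = 10 + 7 = 17) = -4 (attained at k = 1)
  C[0][1] = min over k of (A[0][0] + B[0][1] = 4 + 6 = 10, A[0][1] + B[1][1] = -4 + 1 = -3, A[0][2] + B[2][1] = 10 + 6 = 16) = -3 (attained at k = 1)
  C[0][2] = min over k of (A[0][0] + B[0][2] = 4 + 6 = 10, A[0][1] + B[1][2] = -4 + 0 = -4, A[0][2] + B[2][2] = 10 + 4 = 14) = -4 (attained at k = 1)
  C[1][0] = min over k of (A[1][0] + B[0][0] = 3 + 2 = 5, A[1][1] + B[1][0] = 7 + 0 = 7, A[1][2] + B[2][0] = -5 + 7 = 2) = 2 (attained at k = 2)
  C[1][1] = min over k of (A[1][0] + B[0][1] = 3 + 6 = 9, A[1][1] + B[1][1] = 7 + 1 = 8, A[1][2] + B[2][1] = -5 + 6 = 1) = 1 (attained at k = 2)
  C[1][2] = min over k of (A[1][0] + B[0][2] = 3 + 6 = 9, A[1][1] + B[1][2] = 7 + 0 = 7, A[1][2] + B[2][2] = -5 + 4 = -1) = -1 (attained at k = 2)
  C[2][0] = min over k of (A[2][0] + B[0][0] = 0 + 2 = 2, A[2][1] + B[1][0] = -3 + 0 = -3, A[2][2] + B[2][0] = -2 + 7 = 5) = -3 (attained at k = 1)
  C[2][1] = min over k of (A[2][0] + B[0][1] = 0 + 6 = 6, A[2][1] + B[1][1] = -3 + 1 = -2, A[2][2] + B[2][1] = -2 + 6 = 4) = -2 (attained at k = 1)
  C[2][2] = min over k of (A[2][0] + B[0][2] = 0 + 6 = 6, A[2][1] + B[1][2] = -3 + 0 = -3, A[2][2] + B[2][2] = -2 + 4 = 2) = -3 (attained at k = 1)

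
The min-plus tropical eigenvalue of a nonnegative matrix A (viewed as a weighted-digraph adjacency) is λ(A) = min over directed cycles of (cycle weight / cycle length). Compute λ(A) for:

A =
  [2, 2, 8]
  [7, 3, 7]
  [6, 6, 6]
λ(A) = 2

Enumerate directed cycles and compute their means (weight / length). Sample:
  cycle 0 → 0: weight = 2, length = 1, mean = 2/1 ≈ 2.000
  cycle 1 → 1: weight = 3, length = 1, mean = 3/1 ≈ 3.000
  cycle 2 → 2: weight = 6, length = 1, mean = 6/1 ≈ 6.000
  cycle 0 → 1 → 0: weight = 9, length = 2, mean = 9/2 ≈ 4.500
  cycle 0 → 2 → 0: weight = 14, length = 2, mean = 14/2 ≈ 7.000
  cycle 1 → 0 → 1: weight = 9, length = 2, mean = 9/2 ≈ 4.500
Minimum mean = 2.000, attained e.g. along the cycle 0 → 0 with weight 2 and length 1. So λ(A) = 2/1 = 2.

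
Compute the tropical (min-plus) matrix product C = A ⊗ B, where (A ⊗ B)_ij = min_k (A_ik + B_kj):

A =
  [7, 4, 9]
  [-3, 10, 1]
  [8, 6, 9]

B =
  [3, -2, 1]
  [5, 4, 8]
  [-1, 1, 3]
A ⊗ B =
  [8, 5, 8]
  [0, -5, -2]
  [8, 6, 9]

Apply the min-plus product entry-by-entry:
  C[0][0] = min over k of (A[0][0] + B[0][0] = 7 + 3 = 10, A[0][1] + B[1][0] = 4 + 5 = 9, A[0][2] + B[2][0] = 9 + -1 = 8) = 8 (attained at k = 2)
  C[0][1] = min over k of (A[0][0] + B[0][1] = 7 + -2 = 5, A[0][1] + B[1][1] = 4 + 4 = 8, A[0][2] + B[2][1] = 9 + 1 = 10) = 5 (attained at k = 0)
  C[0][2] = min over k of (A[0][0] + B[0][2] = 7 + 1 = 8, A[0][1] + B[1][2] = 4 + 8 = 12, A[0][2] + B[2][2] = 9 + 3 = 12) = 8 (attained at k = 0)
  C[1][0] = min over k of (A[1][0] + B[0][0] = -3 + 3 = 0, A[1][1] + B[1][0] = 10 + 5 = 15, A[1][2] + B[2][0] = 1 + -1 = 0) = 0 (attained at k = 0)
  C[1][1] = min over k of (A[1][0] + B[0][1] = -3 + -2 = -5, A[1][1] + B[1][1] = 10 + 4 = 14, A[1][2] + B[2][1] = 1 + 1 = 2) = -5 (attained at k = 0)
  C[1][2] = min over k of (A[1][0] + B[0][2] = -3 + 1 = -2, A[1][1] + B[1][2] = 10 + 8 = 18, A[1][2] + B[2][2] = 1 + 3 = 4) = -2 (attained at k = 0)
  C[2][0] = min over k of (A[2][0] + B[0][0] = 8 + 3 = 11, A[2][1] + B[1][0] = 6 + 5 = 11, A[2][2] + B[2][0] = 9 + -1 = 8) = 8 (attained at k = 2)
  C[2][1] = min over k of (A[2][0] + B[0][1] = 8 + -2 = 6, A[2][1] + B[1][1] = 6 + 4 = 10, A[2][2] + B[2][1] = 9 + 1 = 10) = 6 (attained at k = 0)
  C[2][2] = min over k of (A[2][0] + B[0][2] = 8 + 1 = 9, A[2][1] + B[1][2] = 6 + 8 = 14, A[2][2] + B[2][2] = 9 + 3 = 12) = 9 (attained at k = 0)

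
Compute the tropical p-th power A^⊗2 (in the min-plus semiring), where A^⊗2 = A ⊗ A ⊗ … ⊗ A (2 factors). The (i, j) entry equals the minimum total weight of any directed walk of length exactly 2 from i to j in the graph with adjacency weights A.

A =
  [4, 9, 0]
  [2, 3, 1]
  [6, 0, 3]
A^⊗2 =
  [6, 0, 3]
  [5, 1, 2]
  [2, 3, 1]

Each entry (A^⊗2)_ij equals the minimum over all length-2 walks i = v_0 → v_1 → … → v_2 = j of Σ_t A[v_t][v_{t+1}]. For example, for (i, j) = (0, 2) we minimise over 3 possible intermediate vertex sequences; the minimum is 3, attained along the walk 0 → 2 → 2.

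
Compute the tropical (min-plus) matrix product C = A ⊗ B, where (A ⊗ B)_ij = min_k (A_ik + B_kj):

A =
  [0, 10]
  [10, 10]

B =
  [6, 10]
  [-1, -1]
A ⊗ B =
  [6, 9]
  [9, 9]

Apply the min-plus product entry-by-entry:
  C[0][0] = min over k of (A[0][0] + B[0][0] = 0 + 6 = 6, A[0][1] + B[1][0] = 10 + -1 = 9) = 6 (attained at k = 0)
  C[0][1] = min over k of (A[0][0] + B[0][1] = 0 + 10 = 10, A[0][1] + B[1][1] = 10 + -1 = 9) = 9 (attained at k = 1)
  C[1][0] = min over k of (A[1][0] + B[0][0] = 10 + 6 = 16, A[1][1] + B[1][0] = 10 + -1 = 9) = 9 (attained at k = 1)
  C[1][1] = min over k of (A[1][0] + B[0][1] = 10 + 10 = 20, A[1][1] + B[1][1] = 10 + -1 = 9) = 9 (attained at k = 1)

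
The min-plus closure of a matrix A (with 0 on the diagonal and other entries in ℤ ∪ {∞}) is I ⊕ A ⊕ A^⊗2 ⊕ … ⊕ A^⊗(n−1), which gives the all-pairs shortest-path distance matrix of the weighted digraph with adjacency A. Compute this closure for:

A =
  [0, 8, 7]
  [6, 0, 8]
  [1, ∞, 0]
Closure =
  [0, 8, 7]
  [6, 0, 8]
  [1, 9, 0]

This is the Floyd-Warshall all-pairs shortest-path computation. For each intermediate vertex k = 0, 1, …, 2, update dist[i][j] ← min(dist[i][j], dist[i][k] + dist[k][j]). The final matrix gives, for each (i, j), the minimum total weight of any directed path from i to j (possibly empty when i = j).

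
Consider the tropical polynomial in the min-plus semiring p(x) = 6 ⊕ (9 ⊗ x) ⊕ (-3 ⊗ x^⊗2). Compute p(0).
p(0) = -3

A tropical monomial a ⊗ x^⊗i evaluates to a + i · x. Evaluating each term at x = 0:
  Term 0 contributes 6 + 0 · 0 = 6
  Term 1 contributes 9 + 1 · 0 = 9
  Term 2 contributes -3 + 2 · 0 = -3
p(0) = ⊕ of these = min[6, 9, -3] = -3.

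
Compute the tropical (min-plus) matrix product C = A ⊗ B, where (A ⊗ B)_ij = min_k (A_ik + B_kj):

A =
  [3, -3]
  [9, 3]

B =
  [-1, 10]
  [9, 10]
A ⊗ B =
  [2, 7]
  [8, 13]

Apply the min-plus product entry-by-entry:
  C[0][0] = min over k of (A[0][0] + B[0][0] = 3 + -1 = 2, A[0][1] + B[1][0] = -3 + 9 = 6) = 2 (attained at k = 0)
  C[0][1] = min over k of (A[0][0] + B[0][1] = 3 + 10 = 13, A[0][1] + B[1][1] = -3 + 10 = 7) = 7 (attained at k = 1)
  C[1][0] = min over k of (A[1][0] + B[0][0] = 9 + -1 = 8, A[1][1] + B[1][0] = 3 + 9 = 12) = 8 (attained at k = 0)
  C[1][1] = min over k of (A[1][0] + B[0][1] = 9 + 10 = 19, A[1][1] + B[1][1] = 3 + 10 = 13) = 13 (attained at k = 1)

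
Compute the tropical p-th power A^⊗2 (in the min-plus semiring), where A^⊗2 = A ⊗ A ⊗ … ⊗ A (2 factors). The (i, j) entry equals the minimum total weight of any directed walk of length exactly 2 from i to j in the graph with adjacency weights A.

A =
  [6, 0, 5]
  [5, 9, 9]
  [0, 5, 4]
A^⊗2 =
  [5, 6, 9]
  [9, 5, 10]
  [4, 0, 5]

Each entry (A^⊗2)_ij equals the minimum over all length-2 walks i = v_0 → v_1 → … → v_2 = j of Σ_t A[v_t][v_{t+1}]. For example, for (i, j) = (0, 2) we minimise over 3 possible intermediate vertex sequences; the minimum is 9, attained along the walk 0 → 1 → 2.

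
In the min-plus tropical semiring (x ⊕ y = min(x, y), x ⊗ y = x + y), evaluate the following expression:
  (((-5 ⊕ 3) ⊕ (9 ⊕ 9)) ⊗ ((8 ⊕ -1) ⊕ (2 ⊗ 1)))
(((-5 ⊕ 3) ⊕ (9 ⊕ 9)) ⊗ ((8 ⊕ -1) ⊕ (2 ⊗ 1))) = -6

Expand innermost to outermost. Recall ⊕ takes the minimum of its arguments and ⊗ takes their sum. Working out the expression (((-5 ⊕ 3) ⊕ (9 ⊕ 9)) ⊗ ((8 ⊕ -1) ⊕ (2 ⊗ 1))) gives -6.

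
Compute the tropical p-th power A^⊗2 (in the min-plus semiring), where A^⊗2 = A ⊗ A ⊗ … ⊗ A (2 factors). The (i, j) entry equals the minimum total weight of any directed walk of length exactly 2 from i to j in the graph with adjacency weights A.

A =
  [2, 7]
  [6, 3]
A^⊗2 =
  [4, 9]
  [8, 6]

Each entry (A^⊗2)_ij equals the minimum over all length-2 walks i = v_0 → v_1 → … → v_2 = j of Σ_t A[v_t][v_{t+1}]. For example, for (i, j) = (0, 1) we minimise over 2 possible intermediate vertex sequences; the minimum is 9, attained along the walk 0 → 0 → 1.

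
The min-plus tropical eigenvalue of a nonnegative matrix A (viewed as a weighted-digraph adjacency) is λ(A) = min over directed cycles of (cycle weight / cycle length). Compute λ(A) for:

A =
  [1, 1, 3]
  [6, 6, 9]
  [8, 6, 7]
λ(A) = 1

Enumerate directed cycles and compute their means (weight / length). Sample:
  cycle 0 → 0: weight = 1, length = 1, mean = 1/1 ≈ 1.000
  cycle 1 → 1: weight = 6, length = 1, mean = 6/1 ≈ 6.000
  cycle 2 → 2: weight = 7, length = 1, mean = 7/1 ≈ 7.000
  cycle 0 → 1 → 0: weight = 7, length = 2, mean = 7/2 ≈ 3.500
  cycle 0 → 2 → 0: weight = 11, length = 2, mean = 11/2 ≈ 5.500
  cycle 1 → 0 → 1: weight = 7, length = 2, mean = 7/2 ≈ 3.500
Minimum mean = 1.000, attained e.g. along the cycle 0 → 0 with weight 1 and length 1. So λ(A) = 1/1 = 1.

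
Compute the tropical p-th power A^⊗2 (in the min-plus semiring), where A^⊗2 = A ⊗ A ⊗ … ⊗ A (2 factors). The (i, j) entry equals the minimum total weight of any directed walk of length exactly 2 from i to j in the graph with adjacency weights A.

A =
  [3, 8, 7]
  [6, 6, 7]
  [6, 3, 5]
A^⊗2 =
  [6, 10, 10]
  [9, 10, 12]
  [9, 8, 10]

Each entry (A^⊗2)_ij equals the minimum over all length-2 walks i = v_0 → v_1 → … → v_2 = j of Σ_t A[v_t][v_{t+1}]. For example, for (i, j) = (0, 2) we minimise over 3 possible intermediate vertex sequences; the minimum is 10, attained along the walk 0 → 0 → 2.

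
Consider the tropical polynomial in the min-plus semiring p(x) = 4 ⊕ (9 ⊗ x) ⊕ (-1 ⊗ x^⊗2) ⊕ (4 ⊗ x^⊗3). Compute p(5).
p(5) = 4

A tropical monomial a ⊗ x^⊗i evaluates to a + i · x. Evaluating each term at x = 5:
  Term 0 contributes 4 + 0 · 5 = 4
  Term 1 contributes 9 + 1 · 5 = 14
  Term 2 contributes -1 + 2 · 5 = 9
  Term 3 contributes 4 + 3 · 5 = 19
p(5) = ⊕ of these = min[4, 14, 9, 19] = 4.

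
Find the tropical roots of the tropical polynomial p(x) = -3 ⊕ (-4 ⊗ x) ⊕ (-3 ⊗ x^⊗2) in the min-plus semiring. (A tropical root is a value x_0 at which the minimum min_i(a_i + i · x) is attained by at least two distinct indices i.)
Roots: {-1, 1}

Each tropical root is a break point of the lower envelope of the lines y = a_i + i · x (there are 3 lines, with slopes 0, 1, ..., 2). Only the lines that attain the minimum somewhere contribute to roots; other lines are dominated. Here the surviving (envelope) indices are i = 2, i = 1, i = 0.
Intersections between consecutive envelope lines give the roots: for adjacent envelope indices i < j the intersection is x = (a_i − a_j) / (j − i). Reading off the sorted break points: {-1, 1}.
Verification: at each break x_0, at least two indices attain the minimum of min_i(a_i + i · x_0).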